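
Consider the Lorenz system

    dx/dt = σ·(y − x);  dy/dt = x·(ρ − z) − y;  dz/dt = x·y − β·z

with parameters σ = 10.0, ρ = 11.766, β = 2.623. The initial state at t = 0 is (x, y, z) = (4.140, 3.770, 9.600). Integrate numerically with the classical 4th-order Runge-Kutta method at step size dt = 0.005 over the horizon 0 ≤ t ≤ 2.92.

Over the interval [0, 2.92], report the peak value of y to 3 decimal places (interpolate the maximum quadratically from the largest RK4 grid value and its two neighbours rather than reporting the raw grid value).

max y = 6.681

t=0.000: state=(4.140, 3.770, 9.600)
step 1 (dt=0.005): k1=(-3.700, 5.197, -9.573), k2=(-3.478, 5.263, -9.491), k3=(-3.481, 5.263, -9.489), k4=(-3.263, 5.329, -9.406); state += dt/6·(k1+2k2+2k3+k4)
t=0.005: state=(4.123, 3.796, 9.553)
t=0.010: state=(4.107, 3.823, 9.506)
t=0.015: state=(4.094, 3.851, 9.460)
continuing one RK4 step at a time; state shown every 20 steps (Δt=0.1):
t=0.100: state=(4.131, 4.415, 8.852)
t=0.200: state=(4.615, 5.262, 8.668)
t=0.300: state=(5.350, 6.130, 9.185)
t=0.400: state=(6.065, 6.652, 10.324)
t=0.500: state=(6.411, 6.477, 11.607)
t=0.600: state=(6.184, 5.694, 12.331)
t=0.700: state=(5.548, 4.837, 12.190)
t=0.800: state=(4.890, 4.333, 11.452)
t=0.900: state=(4.491, 4.261, 10.555)
t=1.000: state=(4.430, 4.532, 9.827)
t=1.100: state=(4.670, 5.032, 9.466)
t=1.200: state=(5.114, 5.614, 9.580)
t=1.300: state=(5.609, 6.064, 10.147)
t=1.400: state=(5.953, 6.156, 10.948)
t=1.500: state=(5.981, 5.832, 11.596)
t=1.600: state=(5.692, 5.295, 11.782)
t=1.700: state=(5.264, 4.842, 11.491)
t=1.800: state=(4.909, 4.643, 10.941)
t=1.900: state=(4.753, 4.711, 10.387)
t=2.000: state=(4.818, 4.983, 10.021)
t=2.100: state=(5.058, 5.356, 9.954)
t=2.200: state=(5.376, 5.694, 10.204)
t=2.300: state=(5.648, 5.853, 10.669)
t=2.400: state=(5.756, 5.758, 11.138)
t=2.500: state=(5.657, 5.468, 11.395)
t=2.600: state=(5.415, 5.143, 11.345)
t=2.700: state=(5.157, 4.931, 11.057)
t=2.800: state=(4.991, 4.894, 10.686)
t=2.900: state=(4.968, 5.017, 10.381)
t=2.920: state=(4.980, 5.056, 10.339)
largest grid value and its neighbours: y(0.420)=6.67908, y(0.425)=6.68095, y(0.430)=6.68086
parabola through these three points peaks at t≈0.427 with y≈6.68115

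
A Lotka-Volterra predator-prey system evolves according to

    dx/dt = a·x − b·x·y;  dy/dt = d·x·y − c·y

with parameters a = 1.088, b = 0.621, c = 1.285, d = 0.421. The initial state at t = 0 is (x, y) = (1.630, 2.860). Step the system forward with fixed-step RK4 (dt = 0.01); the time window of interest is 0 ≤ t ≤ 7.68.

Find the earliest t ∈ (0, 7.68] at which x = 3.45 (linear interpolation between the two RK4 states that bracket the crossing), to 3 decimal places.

t=0.000: state=(1.630, 2.860)
step 1 (dt=0.01): k1=(-1.122, -1.712), k2=(-1.109, -1.714), k3=(-1.109, -1.714), k4=(-1.097, -1.715); state += dt/6·(k1+2k2+2k3+k4)
t=0.010: state=(1.619, 2.843)
t=0.020: state=(1.608, 2.826)
t=0.030: state=(1.597, 2.809)
continuing one RK4 step at a time; state shown every 25 steps (Δt=0.25):
t=0.250: state=(1.419, 2.432)
t=0.500: state=(1.317, 2.036)
t=0.750: state=(1.296, 1.693)
t=1.000: state=(1.338, 1.410)
t=1.250: state=(1.437, 1.182)
t=1.500: state=(1.592, 1.005)
t=1.750: state=(1.808, 0.871)
t=2.000: state=(2.089, 0.775)
t=2.250: state=(2.444, 0.713)
t=2.500: state=(2.879, 0.684)
t=2.750: state=(3.399, 0.690)
t=2.770: state=(3.444, 0.692)
next step: t=2.780: state=(3.466, 0.693) — x has crossed 3.45
linear interpolation between t=2.770 (3.44364) and t=2.780 (3.46637) → t≈2.773

t = 2.773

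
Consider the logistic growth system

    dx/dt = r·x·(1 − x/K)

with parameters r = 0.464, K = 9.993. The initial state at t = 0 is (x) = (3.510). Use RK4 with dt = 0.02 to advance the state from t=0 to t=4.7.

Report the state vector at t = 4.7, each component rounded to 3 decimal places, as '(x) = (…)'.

(x) = (8.268)

t=0.000: state=(3.510)
step 1 (dt=0.02): k1=(1.057), k2=(1.058), k3=(1.058), k4=(1.059); state += dt/6·(k1+2k2+2k3+k4)
t=0.020: state=(3.531)
t=0.040: state=(3.552)
t=0.060: state=(3.574)
continuing one RK4 step at a time; state shown every 10 steps (Δt=0.2):
t=0.200: state=(3.724)
t=0.400: state=(3.943)
t=0.600: state=(4.167)
t=0.800: state=(4.394)
t=1.000: state=(4.624)
t=1.200: state=(4.855)
t=1.400: state=(5.087)
t=1.600: state=(5.318)
t=1.800: state=(5.548)
t=2.000: state=(5.776)
t=2.200: state=(6.000)
t=2.400: state=(6.220)
t=2.600: state=(6.436)
t=2.800: state=(6.645)
t=3.000: state=(6.849)
t=3.200: state=(7.045)
t=3.400: state=(7.234)
t=3.600: state=(7.416)
t=3.800: state=(7.589)
t=4.000: state=(7.754)
t=4.200: state=(7.912)
t=4.400: state=(8.060)
t=4.600: state=(8.201)
t=4.700: state=(8.268)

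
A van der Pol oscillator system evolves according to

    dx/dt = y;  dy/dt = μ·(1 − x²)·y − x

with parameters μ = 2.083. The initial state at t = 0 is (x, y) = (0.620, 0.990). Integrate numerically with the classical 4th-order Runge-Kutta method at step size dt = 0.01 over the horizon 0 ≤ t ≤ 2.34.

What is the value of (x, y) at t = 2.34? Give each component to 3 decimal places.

t=0.000: state=(0.620, 0.990)
step 1 (dt=0.01): k1=(0.990, 0.649), k2=(0.993, 0.636), k3=(0.993, 0.636), k4=(0.996, 0.622); state += dt/6·(k1+2k2+2k3+k4)
t=0.010: state=(0.630, 0.996)
t=0.020: state=(0.640, 1.002)
t=0.030: state=(0.650, 1.008)
continuing one RK4 step at a time; state shown every 10 steps (Δt=0.1):
t=0.100: state=(0.722, 1.039)
t=0.200: state=(0.827, 1.049)
t=0.300: state=(0.930, 1.010)
t=0.400: state=(1.027, 0.921)
t=0.500: state=(1.113, 0.788)
t=0.600: state=(1.184, 0.626)
t=0.700: state=(1.237, 0.452)
t=0.800: state=(1.274, 0.283)
t=0.900: state=(1.294, 0.127)
t=1.000: state=(1.300, -0.011)
t=1.100: state=(1.293, -0.131)
t=1.200: state=(1.274, -0.234)
t=1.300: state=(1.246, -0.326)
t=1.400: state=(1.210, -0.410)
t=1.500: state=(1.165, -0.490)
t=1.600: state=(1.111, -0.572)
t=1.700: state=(1.050, -0.658)
t=1.800: state=(0.979, -0.755)
t=1.900: state=(0.898, -0.869)
t=2.000: state=(0.805, -1.008)
t=2.100: state=(0.696, -1.182)
t=2.200: state=(0.567, -1.407)
t=2.300: state=(0.412, -1.700)
t=2.340: state=(0.341, -1.842)

(x, y) = (0.341, -1.842)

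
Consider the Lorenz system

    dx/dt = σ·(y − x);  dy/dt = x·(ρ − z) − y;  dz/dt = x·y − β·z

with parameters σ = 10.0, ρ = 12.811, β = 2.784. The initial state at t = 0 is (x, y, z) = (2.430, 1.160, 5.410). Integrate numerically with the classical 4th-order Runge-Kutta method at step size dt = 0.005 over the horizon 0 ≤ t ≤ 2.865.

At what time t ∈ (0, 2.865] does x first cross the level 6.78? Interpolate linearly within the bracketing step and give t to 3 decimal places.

t = 0.373

t=0.000: state=(2.430, 1.160, 5.410)
step 1 (dt=0.005): k1=(-12.700, 16.824, -12.243), k2=(-11.962, 16.621, -12.093), k3=(-11.985, 16.634, -12.093), k4=(-11.269, 16.441, -11.947); state += dt/6·(k1+2k2+2k3+k4)
t=0.005: state=(2.370, 1.243, 5.350)
t=0.010: state=(2.317, 1.324, 5.291)
t=0.015: state=(2.271, 1.404, 5.233)
continuing one RK4 step at a time; state shown every 20 steps (Δt=0.1):
t=0.100: state=(2.192, 2.683, 4.464)
t=0.200: state=(3.152, 4.548, 4.216)
t=0.300: state=(4.980, 7.228, 5.301)
t=0.370: state=(6.702, 9.292, 7.473)
next step: t=0.375: state=(6.831, 9.422, 7.685) — x has crossed 6.78
linear interpolation between t=0.370 (6.70173) and t=0.375 (6.83127) → t≈0.373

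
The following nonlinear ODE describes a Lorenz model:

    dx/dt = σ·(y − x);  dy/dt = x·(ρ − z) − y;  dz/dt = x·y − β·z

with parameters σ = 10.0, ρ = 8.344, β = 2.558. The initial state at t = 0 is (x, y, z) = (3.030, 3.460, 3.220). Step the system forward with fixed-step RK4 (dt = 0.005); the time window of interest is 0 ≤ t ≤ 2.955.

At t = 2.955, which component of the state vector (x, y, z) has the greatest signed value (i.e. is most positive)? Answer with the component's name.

largest component: z

t=0.000: state=(3.030, 3.460, 3.220)
step 1 (dt=0.005): k1=(4.300, 12.066, 2.247), k2=(4.494, 12.074, 2.362), k3=(4.489, 12.075, 2.363), k4=(4.679, 12.084, 2.479); state += dt/6·(k1+2k2+2k3+k4)
t=0.005: state=(3.052, 3.520, 3.232)
t=0.010: state=(3.077, 3.581, 3.245)
t=0.015: state=(3.103, 3.641, 3.259)
continuing one RK4 step at a time; state shown every 20 steps (Δt=0.1):
t=0.100: state=(3.754, 4.699, 3.717)
t=0.200: state=(4.805, 5.904, 4.910)
t=0.300: state=(5.801, 6.605, 6.799)
t=0.400: state=(6.243, 6.263, 8.773)
t=0.500: state=(5.832, 5.044, 9.845)
t=0.600: state=(4.854, 3.792, 9.689)
t=0.700: state=(3.878, 3.044, 8.788)
t=0.800: state=(3.235, 2.786, 7.696)
t=0.900: state=(2.964, 2.858, 6.717)
t=1.000: state=(2.996, 3.156, 5.983)
t=1.100: state=(3.263, 3.628, 5.566)
t=1.200: state=(3.707, 4.220, 5.519)
t=1.300: state=(4.260, 4.832, 5.876)
t=1.400: state=(4.803, 5.289, 6.595)
t=1.500: state=(5.173, 5.401, 7.489)
t=1.600: state=(5.229, 5.110, 8.236)
t=1.700: state=(4.963, 4.577, 8.562)
t=1.800: state=(4.521, 4.058, 8.427)
t=1.900: state=(4.093, 3.721, 7.989)
t=2.000: state=(3.803, 3.601, 7.448)
t=2.100: state=(3.691, 3.667, 6.959)
t=2.200: state=(3.746, 3.873, 6.620)
t=2.300: state=(3.931, 4.165, 6.486)
t=2.400: state=(4.194, 4.476, 6.575)
t=2.500: state=(4.470, 4.726, 6.859)
t=2.600: state=(4.681, 4.838, 7.253)
t=2.700: state=(4.767, 4.779, 7.632)
t=2.800: state=(4.708, 4.584, 7.872)
t=2.900: state=(4.539, 4.339, 7.915)
t=2.955: state=(4.425, 4.215, 7.859)
compare at T: x=4.425, y=4.215, z=7.859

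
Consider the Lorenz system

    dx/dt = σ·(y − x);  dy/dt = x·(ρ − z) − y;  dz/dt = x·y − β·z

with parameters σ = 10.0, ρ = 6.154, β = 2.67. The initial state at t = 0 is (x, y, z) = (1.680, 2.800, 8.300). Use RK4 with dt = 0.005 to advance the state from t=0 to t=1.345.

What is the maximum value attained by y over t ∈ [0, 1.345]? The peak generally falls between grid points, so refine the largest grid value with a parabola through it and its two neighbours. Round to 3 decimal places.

t=0.000: state=(1.680, 2.800, 8.300)
step 1 (dt=0.005): k1=(11.200, -6.405, -17.457), k2=(10.760, -6.375, -17.289), k3=(10.772, -6.373, -17.293), k4=(10.343, -6.339, -17.131); state += dt/6·(k1+2k2+2k3+k4)
t=0.005: state=(1.734, 2.768, 8.214)
t=0.010: state=(1.784, 2.737, 8.129)
t=0.015: state=(1.829, 2.706, 8.045)
continuing one RK4 step at a time; state shown every 10 steps (Δt=0.05):
t=0.050: state=(2.056, 2.505, 7.497)
t=0.100: state=(2.182, 2.280, 6.798)
t=0.150: state=(2.187, 2.134, 6.174)
t=0.200: state=(2.148, 2.058, 5.615)
t=0.250: state=(2.107, 2.040, 5.117)
t=0.300: state=(2.086, 2.070, 4.678)
t=0.350: state=(2.093, 2.139, 4.299)
t=0.400: state=(2.132, 2.243, 3.978)
t=0.450: state=(2.204, 2.378, 3.715)
t=0.500: state=(2.306, 2.542, 3.510)
t=0.550: state=(2.439, 2.733, 3.365)
t=0.600: state=(2.600, 2.948, 3.279)
t=0.650: state=(2.786, 3.184, 3.256)
t=0.700: state=(2.996, 3.435, 3.297)
t=0.750: state=(3.223, 3.693, 3.405)
t=0.800: state=(3.463, 3.948, 3.578)
t=0.850: state=(3.705, 4.185, 3.815)
t=0.900: state=(3.939, 4.390, 4.107)
t=0.950: state=(4.152, 4.547, 4.442)
t=1.000: state=(4.330, 4.642, 4.802)
t=1.050: state=(4.460, 4.667, 5.162)
t=1.100: state=(4.534, 4.619, 5.496)
t=1.150: state=(4.545, 4.507, 5.781)
t=1.200: state=(4.497, 4.344, 5.996)
t=1.250: state=(4.396, 4.150, 6.131)
t=1.300: state=(4.256, 3.945, 6.184)
t=1.345: state=(4.108, 3.767, 6.168)
largest grid value and its neighbours: y(1.035)=4.66710, y(1.040)=4.66771, y(1.045)=4.66760
parabola through these three points peaks at t≈1.042 with y≈4.66776

max y = 4.668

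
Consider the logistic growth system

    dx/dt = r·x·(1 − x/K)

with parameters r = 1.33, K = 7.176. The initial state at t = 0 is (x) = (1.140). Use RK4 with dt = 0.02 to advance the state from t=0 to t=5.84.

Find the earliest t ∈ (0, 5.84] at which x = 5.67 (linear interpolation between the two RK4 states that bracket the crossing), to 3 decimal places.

t = 2.250

t=0.000: state=(1.140)
step 1 (dt=0.02): k1=(1.275), k2=(1.287), k3=(1.287), k4=(1.299); state += dt/6·(k1+2k2+2k3+k4)
t=0.020: state=(1.166)
t=0.040: state=(1.192)
t=0.060: state=(1.219)
continuing one RK4 step at a time; state shown every 10 steps (Δt=0.2):
t=0.200: state=(1.419)
t=0.400: state=(1.746)
t=0.600: state=(2.121)
t=0.800: state=(2.538)
t=1.000: state=(2.990)
t=1.200: state=(3.461)
t=1.400: state=(3.937)
t=1.600: state=(4.401)
t=1.800: state=(4.838)
t=2.000: state=(5.237)
t=2.200: state=(5.589)
t=2.240: state=(5.654)
next step: t=2.260: state=(5.686) — x has crossed 5.67
linear interpolation between t=2.240 (5.65418) and t=2.260 (5.68583) → t≈2.250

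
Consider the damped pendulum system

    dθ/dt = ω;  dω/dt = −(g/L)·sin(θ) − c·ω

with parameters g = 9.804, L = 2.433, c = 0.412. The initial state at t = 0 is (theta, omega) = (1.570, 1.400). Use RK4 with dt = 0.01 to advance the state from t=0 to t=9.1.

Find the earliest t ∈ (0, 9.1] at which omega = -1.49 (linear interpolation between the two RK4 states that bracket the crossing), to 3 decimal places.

t = 0.735

t=0.000: state=(1.570, 1.400)
step 1 (dt=0.01): k1=(1.400, -4.606), k2=(1.377, -4.597), k3=(1.377, -4.597), k4=(1.354, -4.587); state += dt/6·(k1+2k2+2k3+k4)
t=0.010: state=(1.584, 1.354)
t=0.020: state=(1.597, 1.308)
t=0.030: state=(1.610, 1.263)
continuing one RK4 step at a time; state shown every 50 steps (Δt=0.5):
t=0.500: state=(1.738, -0.652)
t=0.730: state=(1.492, -1.473)
next step: t=0.740: state=(1.477, -1.507) — omega has crossed -1.49
linear interpolation between t=0.730 (-1.47334) and t=0.740 (-1.50734) → t≈0.735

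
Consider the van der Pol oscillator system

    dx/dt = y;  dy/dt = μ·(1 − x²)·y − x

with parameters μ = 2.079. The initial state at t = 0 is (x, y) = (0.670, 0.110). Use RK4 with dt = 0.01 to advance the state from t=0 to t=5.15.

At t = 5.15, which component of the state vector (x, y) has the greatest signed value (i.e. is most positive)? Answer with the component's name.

t=0.000: state=(0.670, 0.110)
step 1 (dt=0.01): k1=(0.110, -0.544), k2=(0.107, -0.548), k3=(0.107, -0.548), k4=(0.105, -0.552); state += dt/6·(k1+2k2+2k3+k4)
t=0.010: state=(0.671, 0.105)
t=0.020: state=(0.672, 0.099)
t=0.030: state=(0.673, 0.093)
continuing one RK4 step at a time; state shown every 20 steps (Δt=0.2):
t=0.200: state=(0.680, -0.014)
t=0.400: state=(0.662, -0.169)
t=0.600: state=(0.610, -0.362)
t=0.800: state=(0.514, -0.611)
t=1.000: state=(0.359, -0.960)
t=1.200: state=(0.119, -1.478)
t=1.400: state=(-0.248, -2.218)
t=1.600: state=(-0.767, -2.896)
t=1.800: state=(-1.334, -2.531)
t=2.000: state=(-1.709, -1.188)
t=2.200: state=(-1.840, -0.242)
t=2.400: state=(-1.844, 0.144)
t=2.600: state=(-1.798, 0.290)
t=2.800: state=(-1.733, 0.356)
t=3.000: state=(-1.657, 0.400)
t=3.200: state=(-1.573, 0.442)
t=3.400: state=(-1.480, 0.490)
t=3.600: state=(-1.376, 0.551)
t=3.800: state=(-1.258, 0.634)
t=4.000: state=(-1.120, 0.753)
t=4.200: state=(-0.953, 0.934)
t=4.400: state=(-0.739, 1.229)
t=4.600: state=(-0.447, 1.738)
t=4.800: state=(-0.019, 2.615)
t=5.000: state=(0.618, 3.721)
t=5.150: state=(1.196, 3.765)
compare at T: x=1.196, y=3.765

largest component: y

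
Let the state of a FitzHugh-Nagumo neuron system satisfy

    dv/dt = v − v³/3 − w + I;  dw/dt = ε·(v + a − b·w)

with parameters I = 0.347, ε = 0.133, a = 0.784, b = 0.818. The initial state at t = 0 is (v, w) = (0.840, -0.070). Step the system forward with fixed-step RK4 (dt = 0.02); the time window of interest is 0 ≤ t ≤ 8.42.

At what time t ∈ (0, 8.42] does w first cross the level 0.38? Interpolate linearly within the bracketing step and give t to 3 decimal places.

t = 1.604

t=0.000: state=(0.840, -0.070)
step 1 (dt=0.02): k1=(1.059, 0.224), k2=(1.060, 0.225), k3=(1.060, 0.225), k4=(1.061, 0.226); state += dt/6·(k1+2k2+2k3+k4)
t=0.020: state=(0.861, -0.066)
t=0.040: state=(0.882, -0.061)
t=0.060: state=(0.904, -0.056)
continuing one RK4 step at a time; state shown every 25 steps (Δt=0.5):
t=0.500: state=(1.335, 0.056)
t=1.000: state=(1.626, 0.201)
t=1.500: state=(1.711, 0.350)
t=1.600: state=(1.713, 0.379)
next step: t=1.620: state=(1.713, 0.385) — w has crossed 0.38
linear interpolation between t=1.600 (0.37886) and t=1.620 (0.38467) → t≈1.604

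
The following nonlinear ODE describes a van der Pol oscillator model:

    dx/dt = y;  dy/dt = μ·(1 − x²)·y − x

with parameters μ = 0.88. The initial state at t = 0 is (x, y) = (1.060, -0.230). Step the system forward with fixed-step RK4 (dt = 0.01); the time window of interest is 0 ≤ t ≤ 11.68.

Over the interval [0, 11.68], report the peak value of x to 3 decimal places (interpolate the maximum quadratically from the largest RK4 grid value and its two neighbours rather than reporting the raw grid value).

max x = 1.992

t=0.000: state=(1.060, -0.230)
step 1 (dt=0.01): k1=(-0.230, -1.035), k2=(-0.235, -1.034), k3=(-0.235, -1.034), k4=(-0.240, -1.033); state += dt/6·(k1+2k2+2k3+k4)
t=0.010: state=(1.058, -0.240)
t=0.020: state=(1.055, -0.251)
t=0.030: state=(1.053, -0.261)
continuing one RK4 step at a time; state shown every 50 steps (Δt=0.5):
t=0.500: state=(0.819, -0.734)
t=1.000: state=(0.312, -1.323)
t=1.500: state=(-0.522, -1.967)
t=2.000: state=(-1.451, -1.426)
t=2.500: state=(-1.803, -0.071)
t=3.000: state=(-1.658, 0.554)
t=3.500: state=(-1.291, 0.914)
t=4.000: state=(-0.722, 1.408)
t=4.500: state=(0.180, 2.243)
t=5.000: state=(1.382, 2.137)
t=5.500: state=(1.975, 0.294)
t=6.000: state=(1.889, -0.480)
t=6.500: state=(1.567, -0.786)
t=7.000: state=(1.095, -1.131)
t=7.500: state=(0.387, -1.769)
t=8.000: state=(-0.716, -2.551)
t=8.500: state=(-1.782, -1.284)
t=9.000: state=(-1.997, 0.178)
t=9.500: state=(-1.776, 0.631)
t=10.000: state=(-1.391, 0.914)
t=10.500: state=(-0.836, 1.350)
t=11.000: state=(0.025, 2.156)
t=11.500: state=(1.243, 2.353)
t=11.680: state=(1.617, 1.747)
largest grid value and its neighbours: x(5.620)=1.99217, x(5.630)=1.99218, x(5.640)=1.99199
parabola through these three points peaks at t≈5.625 with x≈1.99220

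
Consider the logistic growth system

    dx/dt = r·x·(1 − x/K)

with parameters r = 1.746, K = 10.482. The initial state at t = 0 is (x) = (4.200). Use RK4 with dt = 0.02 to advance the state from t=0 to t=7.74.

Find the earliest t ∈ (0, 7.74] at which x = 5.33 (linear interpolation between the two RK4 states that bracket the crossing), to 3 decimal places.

t=0.000: state=(4.200)
step 1 (dt=0.02): k1=(4.395), k2=(4.410), k3=(4.410), k4=(4.424); state += dt/6·(k1+2k2+2k3+k4)
t=0.020: state=(4.288)
t=0.040: state=(4.377)
t=0.060: state=(4.466)
t=0.240: state=(5.284)
next step: t=0.260: state=(5.376) — x has crossed 5.33
linear interpolation between t=0.240 (5.28407) and t=0.260 (5.37555) → t≈0.250

t = 0.250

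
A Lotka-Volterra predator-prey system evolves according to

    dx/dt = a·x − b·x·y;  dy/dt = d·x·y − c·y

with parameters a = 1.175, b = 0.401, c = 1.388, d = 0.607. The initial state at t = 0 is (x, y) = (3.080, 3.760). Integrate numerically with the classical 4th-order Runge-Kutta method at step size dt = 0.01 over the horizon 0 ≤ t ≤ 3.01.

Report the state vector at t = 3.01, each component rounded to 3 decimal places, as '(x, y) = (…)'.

t=0.000: state=(3.080, 3.760)
step 1 (dt=0.01): k1=(-1.025, 1.811), k2=(-1.034, 1.803), k3=(-1.034, 1.803), k4=(-1.044, 1.796); state += dt/6·(k1+2k2+2k3+k4)
t=0.010: state=(3.070, 3.778)
t=0.020: state=(3.059, 3.796)
t=0.030: state=(3.048, 3.814)
continuing one RK4 step at a time; state shown every 10 steps (Δt=0.1):
t=0.100: state=(2.969, 3.933)
t=0.200: state=(2.843, 4.083)
t=0.300: state=(2.707, 4.206)
t=0.400: state=(2.567, 4.297)
t=0.500: state=(2.428, 4.352)
t=0.600: state=(2.292, 4.372)
t=0.700: state=(2.164, 4.356)
t=0.800: state=(2.045, 4.308)
t=0.900: state=(1.938, 4.231)
t=1.000: state=(1.843, 4.130)
t=1.100: state=(1.761, 4.010)
t=1.200: state=(1.691, 3.876)
t=1.300: state=(1.632, 3.731)
t=1.400: state=(1.586, 3.580)
t=1.500: state=(1.549, 3.427)
t=1.600: state=(1.524, 3.275)
t=1.700: state=(1.507, 3.125)
t=1.800: state=(1.500, 2.979)
t=1.900: state=(1.501, 2.840)
t=2.000: state=(1.511, 2.709)
t=2.100: state=(1.528, 2.585)
t=2.200: state=(1.553, 2.471)
t=2.300: state=(1.585, 2.365)
t=2.400: state=(1.624, 2.269)
t=2.500: state=(1.671, 2.183)
t=2.600: state=(1.725, 2.106)
t=2.700: state=(1.785, 2.039)
t=2.800: state=(1.852, 1.982)
t=2.900: state=(1.926, 1.935)
t=3.000: state=(2.006, 1.897)
t=3.010: state=(2.014, 1.894)

(x, y) = (2.014, 1.894)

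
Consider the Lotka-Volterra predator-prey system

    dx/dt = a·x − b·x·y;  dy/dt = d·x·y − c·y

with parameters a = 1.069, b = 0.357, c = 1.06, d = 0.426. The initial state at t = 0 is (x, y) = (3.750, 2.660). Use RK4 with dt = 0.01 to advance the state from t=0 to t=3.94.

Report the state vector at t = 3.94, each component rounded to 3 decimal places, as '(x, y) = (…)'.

(x, y) = (1.834, 2.066)

t=0.000: state=(3.750, 2.660)
step 1 (dt=0.01): k1=(0.448, 1.430), k2=(0.438, 1.436), k3=(0.438, 1.436), k4=(0.429, 1.442); state += dt/6·(k1+2k2+2k3+k4)
t=0.010: state=(3.754, 2.674)
t=0.020: state=(3.759, 2.689)
t=0.030: state=(3.763, 2.703)
continuing one RK4 step at a time; state shown every 20 steps (Δt=0.2):
t=0.200: state=(3.799, 2.970)
t=0.400: state=(3.760, 3.317)
t=0.600: state=(3.627, 3.679)
t=0.800: state=(3.412, 4.018)
t=1.000: state=(3.138, 4.298)
t=1.200: state=(2.838, 4.485)
t=1.400: state=(2.543, 4.563)
t=1.600: state=(2.275, 4.531)
t=1.800: state=(2.046, 4.405)
t=2.000: state=(1.863, 4.208)
t=2.200: state=(1.723, 3.964)
t=2.400: state=(1.623, 3.697)
t=2.600: state=(1.558, 3.424)
t=2.800: state=(1.526, 3.158)
t=3.000: state=(1.522, 2.909)
t=3.200: state=(1.544, 2.681)
t=3.400: state=(1.591, 2.478)
t=3.600: state=(1.661, 2.302)
t=3.800: state=(1.755, 2.154)
t=3.940: state=(1.834, 2.066)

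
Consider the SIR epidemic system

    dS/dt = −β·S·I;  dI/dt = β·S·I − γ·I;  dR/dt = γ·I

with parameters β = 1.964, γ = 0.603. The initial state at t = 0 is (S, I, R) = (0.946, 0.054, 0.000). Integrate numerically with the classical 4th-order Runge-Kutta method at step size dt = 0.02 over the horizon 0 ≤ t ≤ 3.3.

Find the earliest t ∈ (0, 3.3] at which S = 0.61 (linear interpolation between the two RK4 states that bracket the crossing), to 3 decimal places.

t = 1.580

t=0.000: state=(0.946, 0.054, 0.000)
step 1 (dt=0.02): k1=(-0.100, 0.068, 0.033), k2=(-0.101, 0.069, 0.033), k3=(-0.101, 0.069, 0.033), k4=(-0.103, 0.069, 0.033); state += dt/6·(k1+2k2+2k3+k4)
t=0.020: state=(0.944, 0.055, 0.001)
t=0.040: state=(0.942, 0.057, 0.001)
t=0.060: state=(0.940, 0.058, 0.002)
continuing one RK4 step at a time; state shown every 10 steps (Δt=0.2):
t=0.200: state=(0.923, 0.069, 0.007)
t=0.400: state=(0.896, 0.088, 0.017)
t=0.600: state=(0.862, 0.110, 0.029)
t=0.800: state=(0.821, 0.135, 0.043)
t=1.000: state=(0.774, 0.164, 0.061)
t=1.200: state=(0.722, 0.195, 0.083)
t=1.400: state=(0.664, 0.227, 0.109)
t=1.560: state=(0.616, 0.252, 0.132)
next step: t=1.580: state=(0.610, 0.255, 0.135) — S has crossed 0.61
linear interpolation between t=1.560 (0.61608) and t=1.580 (0.60997) → t≈1.580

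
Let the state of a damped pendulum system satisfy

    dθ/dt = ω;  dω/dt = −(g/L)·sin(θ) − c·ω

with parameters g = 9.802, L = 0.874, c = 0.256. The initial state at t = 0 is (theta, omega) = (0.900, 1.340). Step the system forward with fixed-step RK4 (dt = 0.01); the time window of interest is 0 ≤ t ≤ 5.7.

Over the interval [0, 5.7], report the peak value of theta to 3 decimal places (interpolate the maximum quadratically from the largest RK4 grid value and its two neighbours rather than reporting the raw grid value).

max theta = 0.996

t=0.000: state=(0.900, 1.340)
step 1 (dt=0.01): k1=(1.340, -9.128), k2=(1.294, -9.163), k3=(1.294, -9.161), k4=(1.248, -9.194); state += dt/6·(k1+2k2+2k3+k4)
t=0.010: state=(0.913, 1.248)
t=0.020: state=(0.925, 1.156)
t=0.030: state=(0.936, 1.063)
continuing one RK4 step at a time; state shown every 20 steps (Δt=0.2):
t=0.200: state=(0.981, -0.533)
t=0.400: state=(0.703, -2.169)
t=0.600: state=(0.168, -2.994)
t=0.800: state=(-0.409, -2.563)
t=1.000: state=(-0.792, -1.162)
t=1.200: state=(-0.854, 0.541)
t=1.400: state=(-0.592, 1.995)
t=1.600: state=(-0.110, 2.658)
t=1.800: state=(0.394, 2.197)
t=2.000: state=(0.713, 0.900)
t=2.200: state=(0.739, -0.638)
t=2.400: state=(0.477, -1.886)
t=2.600: state=(0.037, -2.356)
t=2.800: state=(-0.397, -1.826)
t=3.000: state=(-0.647, -0.607)
t=3.200: state=(-0.630, 0.767)
t=3.400: state=(-0.364, 1.798)
t=3.600: state=(0.038, 2.066)
t=3.800: state=(0.404, 1.462)
t=4.000: state=(0.586, 0.314)
t=4.200: state=(0.525, -0.892)
t=4.400: state=(0.256, -1.703)
t=4.600: state=(-0.106, -1.780)
t=4.800: state=(-0.406, -1.113)
t=5.000: state=(-0.524, -0.042)
t=5.200: state=(-0.425, 0.992)
t=5.400: state=(-0.157, 1.586)
t=5.600: state=(0.163, 1.495)
t=5.700: state=(0.299, 1.201)
largest grid value and its neighbours: theta(0.130)=0.99539, theta(0.140)=0.99613, theta(0.150)=0.99592
parabola through these three points peaks at t≈0.143 with theta≈0.99617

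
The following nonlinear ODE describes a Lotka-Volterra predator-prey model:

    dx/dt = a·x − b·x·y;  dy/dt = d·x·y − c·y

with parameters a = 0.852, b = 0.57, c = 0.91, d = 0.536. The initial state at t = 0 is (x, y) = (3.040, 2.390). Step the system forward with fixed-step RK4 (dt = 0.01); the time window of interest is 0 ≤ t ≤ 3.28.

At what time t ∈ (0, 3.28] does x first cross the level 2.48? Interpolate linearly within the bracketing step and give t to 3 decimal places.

t = 0.312

t=0.000: state=(3.040, 2.390)
step 1 (dt=0.01): k1=(-1.551, 1.719), k2=(-1.562, 1.716), k3=(-1.562, 1.716), k4=(-1.573, 1.712); state += dt/6·(k1+2k2+2k3+k4)
t=0.010: state=(3.024, 2.407)
t=0.020: state=(3.009, 2.424)
t=0.030: state=(2.993, 2.441)
continuing one RK4 step at a time; state shown every 20 steps (Δt=0.2):
t=0.200: state=(2.694, 2.711)
t=0.310: state=(2.484, 2.857)
next step: t=0.320: state=(2.465, 2.869) — x has crossed 2.48
linear interpolation between t=0.310 (2.48440) and t=0.320 (2.46510) → t≈0.312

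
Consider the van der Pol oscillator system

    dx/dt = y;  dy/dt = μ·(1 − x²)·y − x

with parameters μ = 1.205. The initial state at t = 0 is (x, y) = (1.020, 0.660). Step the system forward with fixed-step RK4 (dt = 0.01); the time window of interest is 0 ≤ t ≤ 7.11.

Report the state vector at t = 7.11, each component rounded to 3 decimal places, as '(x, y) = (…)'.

t=0.000: state=(1.020, 0.660)
step 1 (dt=0.01): k1=(0.660, -1.052), k2=(0.655, -1.060), k3=(0.655, -1.060), k4=(0.649, -1.069); state += dt/6·(k1+2k2+2k3+k4)
t=0.010: state=(1.027, 0.649)
t=0.020: state=(1.033, 0.639)
t=0.030: state=(1.039, 0.628)
continuing one RK4 step at a time; state shown every 25 steps (Δt=0.25):
t=0.250: state=(1.149, 0.360)
t=0.500: state=(1.199, 0.042)
t=0.750: state=(1.173, -0.243)
t=1.000: state=(1.080, -0.496)
t=1.250: state=(0.925, -0.747)
t=1.500: state=(0.703, -1.041)
t=1.750: state=(0.396, -1.435)
t=2.000: state=(-0.027, -1.969)
t=2.250: state=(-0.589, -2.490)
t=2.500: state=(-1.219, -2.378)
t=2.750: state=(-1.696, -1.351)
t=3.000: state=(-1.899, -0.350)
t=3.250: state=(-1.912, 0.173)
t=3.500: state=(-1.836, 0.411)
t=3.750: state=(-1.716, 0.543)
t=4.000: state=(-1.567, 0.649)
t=4.250: state=(-1.390, 0.767)
t=4.500: state=(-1.180, 0.923)
t=4.750: state=(-0.923, 1.153)
t=5.000: state=(-0.593, 1.509)
t=5.250: state=(-0.152, 2.055)
t=5.500: state=(0.445, 2.704)
t=5.750: state=(1.153, 2.777)
t=6.000: state=(1.726, 1.654)
t=6.250: state=(1.977, 0.449)
t=6.500: state=(2.003, -0.147)
t=6.750: state=(1.932, -0.392)
t=7.000: state=(1.817, -0.514)
t=7.110: state=(1.758, -0.555)

(x, y) = (1.758, -0.555)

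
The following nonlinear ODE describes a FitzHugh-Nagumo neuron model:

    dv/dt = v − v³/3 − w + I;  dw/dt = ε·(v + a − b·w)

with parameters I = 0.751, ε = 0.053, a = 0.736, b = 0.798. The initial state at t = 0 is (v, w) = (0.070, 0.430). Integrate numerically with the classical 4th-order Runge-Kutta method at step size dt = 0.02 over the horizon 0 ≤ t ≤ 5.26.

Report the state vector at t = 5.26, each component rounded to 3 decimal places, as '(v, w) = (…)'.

(v, w) = (1.694, 0.872)

t=0.000: state=(0.070, 0.430)
step 1 (dt=0.02): k1=(0.391, 0.025), k2=(0.395, 0.025), k3=(0.395, 0.025), k4=(0.398, 0.025); state += dt/6·(k1+2k2+2k3+k4)
t=0.020: state=(0.078, 0.430)
t=0.040: state=(0.086, 0.431)
t=0.060: state=(0.094, 0.432)
continuing one RK4 step at a time; state shown every 10 steps (Δt=0.2):
t=0.200: state=(0.156, 0.435)
t=0.400: state=(0.259, 0.442)
t=0.600: state=(0.382, 0.449)
t=0.800: state=(0.525, 0.458)
t=1.000: state=(0.689, 0.468)
t=1.200: state=(0.868, 0.480)
t=1.400: state=(1.053, 0.494)
t=1.600: state=(1.232, 0.510)
t=1.800: state=(1.389, 0.527)
t=2.000: state=(1.517, 0.546)
t=2.200: state=(1.613, 0.565)
t=2.400: state=(1.679, 0.586)
t=2.600: state=(1.722, 0.607)
t=2.800: state=(1.747, 0.628)
t=3.000: state=(1.760, 0.649)
t=3.200: state=(1.766, 0.670)
t=3.400: state=(1.766, 0.690)
t=3.600: state=(1.763, 0.711)
t=3.800: state=(1.757, 0.731)
t=4.000: state=(1.750, 0.751)
t=4.200: state=(1.742, 0.771)
t=4.400: state=(1.734, 0.791)
t=4.600: state=(1.725, 0.810)
t=4.800: state=(1.716, 0.829)
t=5.000: state=(1.706, 0.848)
t=5.200: state=(1.697, 0.867)
t=5.260: state=(1.694, 0.872)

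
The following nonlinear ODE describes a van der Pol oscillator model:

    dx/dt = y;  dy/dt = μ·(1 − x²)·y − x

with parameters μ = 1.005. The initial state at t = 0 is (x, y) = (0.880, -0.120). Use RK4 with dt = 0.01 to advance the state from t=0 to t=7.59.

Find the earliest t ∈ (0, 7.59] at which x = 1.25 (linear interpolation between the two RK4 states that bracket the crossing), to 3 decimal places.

t=0.000: state=(0.880, -0.120)
step 1 (dt=0.01): k1=(-0.120, -0.907), k2=(-0.125, -0.908), k3=(-0.125, -0.908), k4=(-0.129, -0.908); state += dt/6·(k1+2k2+2k3+k4)
t=0.010: state=(0.879, -0.129)
t=0.020: state=(0.877, -0.138)
t=0.030: state=(0.876, -0.147)
continuing one RK4 step at a time; state shown every 25 steps (Δt=0.25):
t=0.250: state=(0.821, -0.350)
t=0.500: state=(0.704, -0.591)
t=0.750: state=(0.524, -0.859)
t=1.000: state=(0.271, -1.172)
t=1.250: state=(-0.067, -1.532)
t=1.500: state=(-0.492, -1.852)
t=1.750: state=(-0.969, -1.884)
t=2.000: state=(-1.391, -1.414)
t=2.250: state=(-1.653, -0.681)
t=2.500: state=(-1.743, -0.082)
t=2.750: state=(-1.713, 0.292)
t=3.000: state=(-1.609, 0.524)
t=3.250: state=(-1.456, 0.700)
t=3.500: state=(-1.260, 0.873)
t=3.750: state=(-1.016, 1.086)
t=4.000: state=(-0.710, 1.379)
t=4.250: state=(-0.316, 1.796)
t=4.500: state=(0.197, 2.316)
t=4.750: state=(0.827, 2.636)
t=4.910: state=(1.238, 2.437)
next step: t=4.920: state=(1.262, 2.411) — x has crossed 1.25
linear interpolation between t=4.910 (1.23818) and t=4.920 (1.26242) → t≈4.915

t = 4.915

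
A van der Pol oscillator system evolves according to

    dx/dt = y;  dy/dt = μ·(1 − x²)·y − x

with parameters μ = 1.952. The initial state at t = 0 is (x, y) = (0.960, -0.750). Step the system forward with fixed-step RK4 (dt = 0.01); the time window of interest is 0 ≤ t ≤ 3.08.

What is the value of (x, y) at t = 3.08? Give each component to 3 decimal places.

t=0.000: state=(0.960, -0.750)
step 1 (dt=0.01): k1=(-0.750, -1.075), k2=(-0.755, -1.082), k3=(-0.755, -1.083), k4=(-0.761, -1.090); state += dt/6·(k1+2k2+2k3+k4)
t=0.010: state=(0.952, -0.761)
t=0.020: state=(0.945, -0.772)
t=0.030: state=(0.937, -0.783)
continuing one RK4 step at a time; state shown every 10 steps (Δt=0.1):
t=0.100: state=(0.879, -0.866)
t=0.200: state=(0.786, -1.005)
t=0.300: state=(0.677, -1.177)
t=0.400: state=(0.549, -1.394)
t=0.500: state=(0.396, -1.673)
t=0.600: state=(0.212, -2.029)
t=0.700: state=(-0.013, -2.471)
t=0.800: state=(-0.285, -2.973)
t=0.900: state=(-0.606, -3.426)
t=1.000: state=(-0.961, -3.609)
t=1.100: state=(-1.310, -3.290)
t=1.200: state=(-1.603, -2.500)
t=1.300: state=(-1.806, -1.572)
t=1.400: state=(-1.923, -0.818)
t=1.500: state=(-1.978, -0.321)
t=1.600: state=(-1.994, -0.029)
t=1.700: state=(-1.988, 0.135)
t=1.800: state=(-1.970, 0.227)
t=1.900: state=(-1.944, 0.281)
t=2.000: state=(-1.914, 0.315)
t=2.100: state=(-1.881, 0.339)
t=2.200: state=(-1.847, 0.357)
t=2.300: state=(-1.810, 0.373)
t=2.400: state=(-1.772, 0.388)
t=2.500: state=(-1.732, 0.403)
t=2.600: state=(-1.691, 0.420)
t=2.700: state=(-1.649, 0.437)
t=2.800: state=(-1.604, 0.456)
t=2.900: state=(-1.557, 0.478)
t=3.000: state=(-1.508, 0.502)
t=3.080: state=(-1.467, 0.524)

(x, y) = (-1.467, 0.524)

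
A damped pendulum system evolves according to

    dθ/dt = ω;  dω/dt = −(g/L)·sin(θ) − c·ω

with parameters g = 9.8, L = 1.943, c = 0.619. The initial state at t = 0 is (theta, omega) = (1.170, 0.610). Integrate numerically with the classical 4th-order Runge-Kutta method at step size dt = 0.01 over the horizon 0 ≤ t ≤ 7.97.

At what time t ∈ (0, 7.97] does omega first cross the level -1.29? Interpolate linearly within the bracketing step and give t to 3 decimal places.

t=0.000: state=(1.170, 0.610)
step 1 (dt=0.01): k1=(0.610, -5.022), k2=(0.585, -5.012), k3=(0.585, -5.012), k4=(0.560, -5.002); state += dt/6·(k1+2k2+2k3+k4)
t=0.010: state=(1.176, 0.560)
t=0.020: state=(1.181, 0.510)
t=0.030: state=(1.186, 0.460)
t=0.430: state=(1.005, -1.269)
next step: t=0.440: state=(0.992, -1.303) — omega has crossed -1.29
linear interpolation between t=0.430 (-1.26851) and t=0.440 (-1.30295) → t≈0.436

t = 0.436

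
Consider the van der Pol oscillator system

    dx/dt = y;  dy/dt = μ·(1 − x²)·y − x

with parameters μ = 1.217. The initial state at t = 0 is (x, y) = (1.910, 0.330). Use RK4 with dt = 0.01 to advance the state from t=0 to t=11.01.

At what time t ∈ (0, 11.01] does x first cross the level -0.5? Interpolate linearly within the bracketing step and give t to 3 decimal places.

t = 2.532

t=0.000: state=(1.910, 0.330)
step 1 (dt=0.01): k1=(0.330, -2.974), k2=(0.315, -2.930), k3=(0.315, -2.930), k4=(0.301, -2.887); state += dt/6·(k1+2k2+2k3+k4)
t=0.010: state=(1.913, 0.301)
t=0.020: state=(1.916, 0.272)
t=0.030: state=(1.919, 0.245)
continuing one RK4 step at a time; state shown every 50 steps (Δt=0.5):
t=0.500: state=(1.842, -0.413)
t=1.000: state=(1.573, -0.644)
t=1.500: state=(1.191, -0.911)
t=2.000: state=(0.612, -1.486)
t=2.500: state=(-0.412, -2.687)
t=2.530: state=(-0.494, -2.752)
next step: t=2.540: state=(-0.521, -2.772) — x has crossed -0.5
linear interpolation between t=2.530 (-0.49382) and t=2.540 (-0.52144) → t≈2.532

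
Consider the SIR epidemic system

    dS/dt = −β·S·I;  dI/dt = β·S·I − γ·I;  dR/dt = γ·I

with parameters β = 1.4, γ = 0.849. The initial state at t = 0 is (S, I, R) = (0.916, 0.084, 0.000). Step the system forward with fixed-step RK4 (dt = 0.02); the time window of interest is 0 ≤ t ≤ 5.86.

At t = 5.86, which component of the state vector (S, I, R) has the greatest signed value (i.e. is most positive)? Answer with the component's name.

largest component: R

t=0.000: state=(0.916, 0.084, 0.000)
step 1 (dt=0.02): k1=(-0.108, 0.036, 0.071), k2=(-0.108, 0.036, 0.072), k3=(-0.108, 0.036, 0.072), k4=(-0.108, 0.036, 0.072); state += dt/6·(k1+2k2+2k3+k4)
t=0.020: state=(0.914, 0.085, 0.001)
t=0.040: state=(0.912, 0.085, 0.003)
t=0.060: state=(0.909, 0.086, 0.004)
continuing one RK4 step at a time; state shown every 10 steps (Δt=0.2):
t=0.200: state=(0.894, 0.091, 0.015)
t=0.400: state=(0.870, 0.099, 0.031)
t=0.600: state=(0.846, 0.106, 0.048)
t=0.800: state=(0.820, 0.113, 0.067)
t=1.000: state=(0.794, 0.119, 0.087)
t=1.200: state=(0.767, 0.125, 0.107)
t=1.400: state=(0.740, 0.131, 0.129)
t=1.600: state=(0.713, 0.135, 0.152)
t=1.800: state=(0.686, 0.139, 0.175)
t=2.000: state=(0.660, 0.141, 0.199)
t=2.200: state=(0.634, 0.143, 0.223)
t=2.400: state=(0.609, 0.143, 0.247)
t=2.600: state=(0.585, 0.143, 0.272)
t=2.800: state=(0.562, 0.142, 0.296)
t=3.000: state=(0.541, 0.140, 0.320)
t=3.200: state=(0.520, 0.137, 0.343)
t=3.400: state=(0.501, 0.133, 0.366)
t=3.600: state=(0.483, 0.129, 0.388)
t=3.800: state=(0.466, 0.124, 0.410)
t=4.000: state=(0.450, 0.119, 0.430)
t=4.200: state=(0.436, 0.114, 0.450)
t=4.400: state=(0.423, 0.108, 0.469)
t=4.600: state=(0.410, 0.103, 0.487)
t=4.800: state=(0.399, 0.097, 0.504)
t=5.000: state=(0.389, 0.091, 0.520)
t=5.200: state=(0.379, 0.086, 0.535)
t=5.400: state=(0.370, 0.081, 0.549)
t=5.600: state=(0.362, 0.075, 0.562)
t=5.800: state=(0.355, 0.070, 0.575)
t=5.860: state=(0.353, 0.069, 0.578)
compare at T: S=0.353, I=0.069, R=0.578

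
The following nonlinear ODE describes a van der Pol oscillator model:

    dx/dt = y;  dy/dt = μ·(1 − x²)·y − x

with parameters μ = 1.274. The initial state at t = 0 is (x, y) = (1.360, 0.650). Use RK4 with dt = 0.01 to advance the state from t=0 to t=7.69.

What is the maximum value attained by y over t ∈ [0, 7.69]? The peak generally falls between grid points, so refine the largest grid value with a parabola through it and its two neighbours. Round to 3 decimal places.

t=0.000: state=(1.360, 0.650)
step 1 (dt=0.01): k1=(0.650, -2.064), k2=(0.640, -2.063), k3=(0.640, -2.063), k4=(0.629, -2.062); state += dt/6·(k1+2k2+2k3+k4)
t=0.010: state=(1.366, 0.629)
t=0.020: state=(1.373, 0.609)
t=0.030: state=(1.379, 0.588)
continuing one RK4 step at a time; state shown every 25 steps (Δt=0.25):
t=0.250: state=(1.460, 0.168)
t=0.500: state=(1.455, -0.190)
t=0.750: state=(1.374, -0.442)
t=1.000: state=(1.238, -0.647)
t=1.250: state=(1.050, -0.859)
t=1.500: state=(0.803, -1.135)
t=1.750: state=(0.472, -1.544)
t=2.000: state=(0.015, -2.145)
t=2.250: state=(-0.605, -2.770)
t=2.500: state=(-1.302, -2.576)
t=2.750: state=(-1.795, -1.291)
t=3.000: state=(-1.972, -0.239)
t=3.250: state=(-1.965, 0.228)
t=3.500: state=(-1.880, 0.420)
t=3.750: state=(-1.761, 0.525)
t=4.000: state=(-1.619, 0.611)
t=4.250: state=(-1.455, 0.710)
t=4.500: state=(-1.262, 0.842)
t=4.750: state=(-1.029, 1.035)
t=5.000: state=(-0.735, 1.338)
t=5.250: state=(-0.345, 1.821)
t=5.500: state=(0.194, 2.509)
t=5.750: state=(0.894, 2.968)
t=6.000: state=(1.567, 2.182)
t=6.250: state=(1.931, 0.777)
t=6.500: state=(2.012, -0.017)
t=6.750: state=(1.963, -0.330)
t=7.000: state=(1.861, -0.466)
t=7.250: state=(1.734, -0.552)
t=7.500: state=(1.585, -0.636)
t=7.690: state=(1.458, -0.711)
largest grid value and its neighbours: y(5.730)=2.96573, y(5.740)=2.96776, y(5.750)=2.96756
parabola through these three points peaks at t≈5.744 with y≈2.96795

max y = 2.968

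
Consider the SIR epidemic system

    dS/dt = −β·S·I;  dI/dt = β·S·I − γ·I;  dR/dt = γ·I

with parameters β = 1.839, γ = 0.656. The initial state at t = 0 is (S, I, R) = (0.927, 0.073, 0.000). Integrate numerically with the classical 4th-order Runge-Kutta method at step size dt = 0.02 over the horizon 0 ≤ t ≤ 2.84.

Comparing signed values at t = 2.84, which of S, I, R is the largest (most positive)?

largest component: R

t=0.000: state=(0.927, 0.073, 0.000)
step 1 (dt=0.02): k1=(-0.124, 0.077, 0.048), k2=(-0.126, 0.077, 0.048), k3=(-0.126, 0.077, 0.048), k4=(-0.127, 0.078, 0.049); state += dt/6·(k1+2k2+2k3+k4)
t=0.020: state=(0.924, 0.075, 0.001)
t=0.040: state=(0.922, 0.076, 0.002)
t=0.060: state=(0.919, 0.078, 0.003)
continuing one RK4 step at a time; state shown every 5 steps (Δt=0.1):
t=0.100: state=(0.914, 0.081, 0.005)
t=0.200: state=(0.900, 0.090, 0.011)
t=0.300: state=(0.884, 0.099, 0.017)
t=0.400: state=(0.868, 0.109, 0.024)
t=0.500: state=(0.850, 0.119, 0.031)
t=0.600: state=(0.830, 0.130, 0.039)
t=0.700: state=(0.810, 0.142, 0.048)
t=0.800: state=(0.788, 0.154, 0.058)
t=0.900: state=(0.765, 0.166, 0.068)
t=1.000: state=(0.741, 0.179, 0.080)
t=1.100: state=(0.716, 0.192, 0.092)
t=1.200: state=(0.691, 0.204, 0.105)
t=1.300: state=(0.665, 0.217, 0.119)
t=1.400: state=(0.638, 0.229, 0.133)
t=1.500: state=(0.611, 0.240, 0.149)
t=1.600: state=(0.584, 0.251, 0.165)
t=1.700: state=(0.557, 0.261, 0.182)
t=1.800: state=(0.530, 0.270, 0.199)
t=1.900: state=(0.504, 0.279, 0.217)
t=2.000: state=(0.479, 0.286, 0.236)
t=2.100: state=(0.454, 0.291, 0.255)
t=2.200: state=(0.430, 0.296, 0.274)
t=2.300: state=(0.407, 0.299, 0.293)
t=2.400: state=(0.385, 0.302, 0.313)
t=2.500: state=(0.365, 0.303, 0.333)
t=2.600: state=(0.345, 0.302, 0.353)
t=2.700: state=(0.326, 0.301, 0.373)
t=2.800: state=(0.309, 0.299, 0.392)
t=2.840: state=(0.302, 0.298, 0.400)
compare at T: S=0.302, I=0.298, R=0.400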